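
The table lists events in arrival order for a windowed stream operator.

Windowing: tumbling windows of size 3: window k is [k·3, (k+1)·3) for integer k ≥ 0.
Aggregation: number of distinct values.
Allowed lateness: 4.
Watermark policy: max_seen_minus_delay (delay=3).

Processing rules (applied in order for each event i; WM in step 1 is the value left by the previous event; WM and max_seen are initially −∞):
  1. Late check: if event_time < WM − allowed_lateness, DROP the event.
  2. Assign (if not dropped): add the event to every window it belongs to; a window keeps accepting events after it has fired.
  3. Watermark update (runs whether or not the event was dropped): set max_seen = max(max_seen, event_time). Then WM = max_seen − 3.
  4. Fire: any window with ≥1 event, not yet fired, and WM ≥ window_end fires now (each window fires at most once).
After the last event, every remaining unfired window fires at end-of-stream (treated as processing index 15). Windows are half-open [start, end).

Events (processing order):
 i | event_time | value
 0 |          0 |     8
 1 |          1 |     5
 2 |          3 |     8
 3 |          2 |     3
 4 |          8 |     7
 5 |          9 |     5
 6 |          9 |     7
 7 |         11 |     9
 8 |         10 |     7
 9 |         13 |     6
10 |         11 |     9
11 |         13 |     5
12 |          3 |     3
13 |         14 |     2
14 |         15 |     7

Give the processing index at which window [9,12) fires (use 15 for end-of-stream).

14

i=0 t=0 v=8: → [0,3); WM=-3
i=1 t=1 v=5: → [0,3); WM=-2
i=2 t=3 v=8: → [3,6); WM=0
i=3 t=2 v=3: → [0,3); WM=0
i=4 t=8 v=7: → [6,9); WM=5; [0,3) fires=3
i=5 t=9 v=5: → [9,12); WM=6; [3,6) fires=1
i=6 t=9 v=7: → [9,12); WM=6
i=7 t=11 v=9: → [9,12); WM=8
i=8 t=10 v=7: → [9,12); WM=8
i=9 t=13 v=6: → [12,15); WM=10; [6,9) fires=1
i=10 t=11 v=9: → [9,12); WM=10
i=11 t=13 v=5: → [12,15); WM=10
i=12 t=3 v=3: DROP (t<10-4); WM=10
i=13 t=14 v=2: → [12,15); WM=11
i=14 t=15 v=7: → [15,18); WM=12; [9,12) fires=3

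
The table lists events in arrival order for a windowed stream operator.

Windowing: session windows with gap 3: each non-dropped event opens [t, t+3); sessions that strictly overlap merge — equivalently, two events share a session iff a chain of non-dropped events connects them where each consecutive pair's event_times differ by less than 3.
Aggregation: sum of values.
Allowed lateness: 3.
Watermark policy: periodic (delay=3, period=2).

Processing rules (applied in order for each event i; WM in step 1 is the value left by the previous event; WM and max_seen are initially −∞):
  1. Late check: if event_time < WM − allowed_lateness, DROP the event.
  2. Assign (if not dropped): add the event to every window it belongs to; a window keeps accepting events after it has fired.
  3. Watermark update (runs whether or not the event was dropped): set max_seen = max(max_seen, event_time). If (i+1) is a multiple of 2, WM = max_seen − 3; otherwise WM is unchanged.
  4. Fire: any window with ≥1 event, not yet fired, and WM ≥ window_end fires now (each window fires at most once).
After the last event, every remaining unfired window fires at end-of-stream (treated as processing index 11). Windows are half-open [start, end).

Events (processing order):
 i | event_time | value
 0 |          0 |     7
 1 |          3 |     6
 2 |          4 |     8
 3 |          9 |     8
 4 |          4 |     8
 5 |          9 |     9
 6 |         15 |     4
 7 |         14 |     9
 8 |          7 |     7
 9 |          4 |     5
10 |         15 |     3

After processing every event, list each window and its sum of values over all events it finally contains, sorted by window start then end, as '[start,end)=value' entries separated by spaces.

[0,3)=7 [3,7)=22 [9,12)=17 [14,18)=16

i=0 t=0 v=7: → [0,3); WM=−∞
i=1 t=3 v=6: → [3,6); WM=0
i=2 t=4 v=8: → [3,7); WM=0
i=3 t=9 v=8: → [9,12); WM=6
i=4 t=4 v=8: → [3,7); WM=6
i=5 t=9 v=9: → [9,12); WM=6
i=6 t=15 v=4: → [15,18); WM=6
i=7 t=14 v=9: → [14,18); WM=12
i=8 t=7 v=7: DROP (t<12-3); WM=12
i=9 t=4 v=5: DROP (t<12-3); WM=12
i=10 t=15 v=3: → [14,18); WM=12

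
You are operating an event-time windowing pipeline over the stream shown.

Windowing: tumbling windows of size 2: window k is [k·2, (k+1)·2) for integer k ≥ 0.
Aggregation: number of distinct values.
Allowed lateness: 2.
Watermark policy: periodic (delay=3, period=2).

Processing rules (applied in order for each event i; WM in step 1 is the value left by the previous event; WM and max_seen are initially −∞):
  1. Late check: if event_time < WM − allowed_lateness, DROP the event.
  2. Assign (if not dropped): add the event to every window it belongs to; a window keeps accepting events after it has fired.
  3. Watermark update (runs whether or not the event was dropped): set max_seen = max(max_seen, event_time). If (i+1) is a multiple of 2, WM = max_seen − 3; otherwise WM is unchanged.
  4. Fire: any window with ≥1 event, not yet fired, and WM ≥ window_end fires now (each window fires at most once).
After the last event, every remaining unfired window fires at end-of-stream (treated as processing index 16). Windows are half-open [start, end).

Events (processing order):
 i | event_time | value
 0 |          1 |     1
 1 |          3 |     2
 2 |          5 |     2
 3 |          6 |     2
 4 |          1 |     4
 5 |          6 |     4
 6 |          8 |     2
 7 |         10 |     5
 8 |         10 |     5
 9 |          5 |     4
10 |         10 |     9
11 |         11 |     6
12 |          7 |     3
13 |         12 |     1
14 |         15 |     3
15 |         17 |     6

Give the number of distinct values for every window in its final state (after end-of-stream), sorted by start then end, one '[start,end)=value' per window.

i=0 t=1 v=1: → [0,2); WM=−∞
i=1 t=3 v=2: → [2,4); WM=0
i=2 t=5 v=2: → [4,6); WM=0
i=3 t=6 v=2: → [6,8); WM=3; [0,2) fires=1
i=4 t=1 v=4: → [0,2); WM=3
i=5 t=6 v=4: → [6,8); WM=3
i=6 t=8 v=2: → [8,10); WM=3
i=7 t=10 v=5: → [10,12); WM=7; [2,4) fires=1 [4,6) fires=1
i=8 t=10 v=5: → [10,12); WM=7
i=9 t=5 v=4: → [4,6); WM=7
i=10 t=10 v=9: → [10,12); WM=7
i=11 t=11 v=6: → [10,12); WM=8; [6,8) fires=2
i=12 t=7 v=3: → [6,8); WM=8
i=13 t=12 v=1: → [12,14); WM=9
i=14 t=15 v=3: → [14,16); WM=9
i=15 t=17 v=6: → [16,18); WM=14; [8,10) fires=1 [10,12) fires=3 [12,14) fires=1

[0,2)=2 [2,4)=1 [4,6)=2 [6,8)=3 [8,10)=1 [10,12)=3 [12,14)=1 [14,16)=1 [16,18)=1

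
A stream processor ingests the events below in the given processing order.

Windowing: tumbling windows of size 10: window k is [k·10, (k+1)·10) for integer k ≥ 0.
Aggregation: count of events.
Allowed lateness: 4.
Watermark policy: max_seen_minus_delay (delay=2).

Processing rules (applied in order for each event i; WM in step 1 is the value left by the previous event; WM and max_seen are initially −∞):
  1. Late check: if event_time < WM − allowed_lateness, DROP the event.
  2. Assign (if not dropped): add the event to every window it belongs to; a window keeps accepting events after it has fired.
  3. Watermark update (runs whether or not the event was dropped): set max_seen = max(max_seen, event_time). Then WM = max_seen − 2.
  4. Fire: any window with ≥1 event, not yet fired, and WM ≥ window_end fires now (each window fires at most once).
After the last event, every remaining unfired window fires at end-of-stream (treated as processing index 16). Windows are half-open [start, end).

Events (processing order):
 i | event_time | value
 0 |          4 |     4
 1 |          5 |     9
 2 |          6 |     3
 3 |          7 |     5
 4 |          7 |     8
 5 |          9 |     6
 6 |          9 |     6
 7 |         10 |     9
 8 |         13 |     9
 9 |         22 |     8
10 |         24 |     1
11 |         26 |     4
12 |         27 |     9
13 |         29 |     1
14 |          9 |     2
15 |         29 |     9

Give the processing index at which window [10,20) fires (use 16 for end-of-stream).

9

i=0 t=4 v=4: → [0,10); WM=2
i=1 t=5 v=9: → [0,10); WM=3
i=2 t=6 v=3: → [0,10); WM=4
i=3 t=7 v=5: → [0,10); WM=5
i=4 t=7 v=8: → [0,10); WM=5
i=5 t=9 v=6: → [0,10); WM=7
i=6 t=9 v=6: → [0,10); WM=7
i=7 t=10 v=9: → [10,20); WM=8
i=8 t=13 v=9: → [10,20); WM=11; [0,10) fires=7
i=9 t=22 v=8: → [20,30); WM=20; [10,20) fires=2
i=10 t=24 v=1: → [20,30); WM=22
i=11 t=26 v=4: → [20,30); WM=24
i=12 t=27 v=9: → [20,30); WM=25
i=13 t=29 v=1: → [20,30); WM=27
i=14 t=9 v=2: DROP (t<27-4); WM=27
i=15 t=29 v=9: → [20,30); WM=27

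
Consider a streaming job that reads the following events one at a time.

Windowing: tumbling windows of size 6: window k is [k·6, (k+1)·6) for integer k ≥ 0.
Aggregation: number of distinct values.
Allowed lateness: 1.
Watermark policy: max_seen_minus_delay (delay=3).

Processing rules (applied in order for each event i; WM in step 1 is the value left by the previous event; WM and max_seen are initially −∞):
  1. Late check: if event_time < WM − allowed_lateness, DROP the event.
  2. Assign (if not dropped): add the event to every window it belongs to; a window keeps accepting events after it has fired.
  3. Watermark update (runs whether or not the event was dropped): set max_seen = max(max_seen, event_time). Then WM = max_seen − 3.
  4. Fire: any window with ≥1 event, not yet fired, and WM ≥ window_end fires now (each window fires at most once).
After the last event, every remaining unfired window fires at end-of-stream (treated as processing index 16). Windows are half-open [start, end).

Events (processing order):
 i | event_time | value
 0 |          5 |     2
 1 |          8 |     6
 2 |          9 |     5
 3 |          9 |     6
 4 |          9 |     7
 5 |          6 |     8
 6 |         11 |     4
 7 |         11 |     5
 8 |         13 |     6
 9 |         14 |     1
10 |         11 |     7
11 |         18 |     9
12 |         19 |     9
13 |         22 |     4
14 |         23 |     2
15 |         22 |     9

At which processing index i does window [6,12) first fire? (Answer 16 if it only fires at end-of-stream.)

i=0 t=5 v=2: → [0,6); WM=2
i=1 t=8 v=6: → [6,12); WM=5
i=2 t=9 v=5: → [6,12); WM=6; [0,6) fires=1
i=3 t=9 v=6: → [6,12); WM=6
i=4 t=9 v=7: → [6,12); WM=6
i=5 t=6 v=8: → [6,12); WM=6
i=6 t=11 v=4: → [6,12); WM=8
i=7 t=11 v=5: → [6,12); WM=8
i=8 t=13 v=6: → [12,18); WM=10
i=9 t=14 v=1: → [12,18); WM=11
i=10 t=11 v=7: → [6,12); WM=11
i=11 t=18 v=9: → [18,24); WM=15; [6,12) fires=5
i=12 t=19 v=9: → [18,24); WM=16
i=13 t=22 v=4: → [18,24); WM=19; [12,18) fires=2
i=14 t=23 v=2: → [18,24); WM=20
i=15 t=22 v=9: → [18,24); WM=20

11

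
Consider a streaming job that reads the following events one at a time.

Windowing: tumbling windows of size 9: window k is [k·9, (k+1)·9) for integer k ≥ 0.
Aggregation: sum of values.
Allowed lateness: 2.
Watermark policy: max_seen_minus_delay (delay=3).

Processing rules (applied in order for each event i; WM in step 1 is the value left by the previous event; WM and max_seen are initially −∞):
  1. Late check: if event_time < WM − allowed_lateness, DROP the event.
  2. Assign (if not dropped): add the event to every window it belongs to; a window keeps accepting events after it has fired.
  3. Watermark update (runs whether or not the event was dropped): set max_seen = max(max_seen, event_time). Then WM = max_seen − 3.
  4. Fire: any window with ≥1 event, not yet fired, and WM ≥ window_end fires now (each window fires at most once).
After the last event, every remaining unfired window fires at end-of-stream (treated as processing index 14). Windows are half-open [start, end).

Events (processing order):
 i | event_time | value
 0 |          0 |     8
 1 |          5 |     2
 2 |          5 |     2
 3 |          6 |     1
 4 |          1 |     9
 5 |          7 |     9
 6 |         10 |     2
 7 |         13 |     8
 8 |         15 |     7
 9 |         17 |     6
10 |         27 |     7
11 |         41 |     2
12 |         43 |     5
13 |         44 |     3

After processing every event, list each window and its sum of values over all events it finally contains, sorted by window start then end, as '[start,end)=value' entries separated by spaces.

i=0 t=0 v=8: → [0,9); WM=-3
i=1 t=5 v=2: → [0,9); WM=2
i=2 t=5 v=2: → [0,9); WM=2
i=3 t=6 v=1: → [0,9); WM=3
i=4 t=1 v=9: → [0,9); WM=3
i=5 t=7 v=9: → [0,9); WM=4
i=6 t=10 v=2: → [9,18); WM=7
i=7 t=13 v=8: → [9,18); WM=10; [0,9) fires=31
i=8 t=15 v=7: → [9,18); WM=12
i=9 t=17 v=6: → [9,18); WM=14
i=10 t=27 v=7: → [27,36); WM=24; [9,18) fires=23
i=11 t=41 v=2: → [36,45); WM=38; [27,36) fires=7
i=12 t=43 v=5: → [36,45); WM=40
i=13 t=44 v=3: → [36,45); WM=41

[0,9)=31 [9,18)=23 [27,36)=7 [36,45)=10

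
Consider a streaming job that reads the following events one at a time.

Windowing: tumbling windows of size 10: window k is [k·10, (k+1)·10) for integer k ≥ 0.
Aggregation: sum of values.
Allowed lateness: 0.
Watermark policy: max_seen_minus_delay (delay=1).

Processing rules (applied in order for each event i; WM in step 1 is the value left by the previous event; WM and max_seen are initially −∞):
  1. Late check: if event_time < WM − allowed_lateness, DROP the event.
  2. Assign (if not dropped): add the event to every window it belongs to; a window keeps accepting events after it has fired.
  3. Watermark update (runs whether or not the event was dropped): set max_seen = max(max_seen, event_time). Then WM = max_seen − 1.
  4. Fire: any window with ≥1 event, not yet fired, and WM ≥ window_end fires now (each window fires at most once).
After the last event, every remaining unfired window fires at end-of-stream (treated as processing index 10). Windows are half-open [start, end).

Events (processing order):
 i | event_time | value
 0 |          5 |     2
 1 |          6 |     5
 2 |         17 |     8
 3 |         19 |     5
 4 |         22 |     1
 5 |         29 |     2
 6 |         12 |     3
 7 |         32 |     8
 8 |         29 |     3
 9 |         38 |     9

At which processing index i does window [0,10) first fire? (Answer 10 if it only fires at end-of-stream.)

i=0 t=5 v=2: → [0,10); WM=4
i=1 t=6 v=5: → [0,10); WM=5
i=2 t=17 v=8: → [10,20); WM=16; [0,10) fires=7
i=3 t=19 v=5: → [10,20); WM=18
i=4 t=22 v=1: → [20,30); WM=21; [10,20) fires=13
i=5 t=29 v=2: → [20,30); WM=28
i=6 t=12 v=3: DROP (t<28-0); WM=28
i=7 t=32 v=8: → [30,40); WM=31; [20,30) fires=3
i=8 t=29 v=3: DROP (t<31-0); WM=31
i=9 t=38 v=9: → [30,40); WM=37

2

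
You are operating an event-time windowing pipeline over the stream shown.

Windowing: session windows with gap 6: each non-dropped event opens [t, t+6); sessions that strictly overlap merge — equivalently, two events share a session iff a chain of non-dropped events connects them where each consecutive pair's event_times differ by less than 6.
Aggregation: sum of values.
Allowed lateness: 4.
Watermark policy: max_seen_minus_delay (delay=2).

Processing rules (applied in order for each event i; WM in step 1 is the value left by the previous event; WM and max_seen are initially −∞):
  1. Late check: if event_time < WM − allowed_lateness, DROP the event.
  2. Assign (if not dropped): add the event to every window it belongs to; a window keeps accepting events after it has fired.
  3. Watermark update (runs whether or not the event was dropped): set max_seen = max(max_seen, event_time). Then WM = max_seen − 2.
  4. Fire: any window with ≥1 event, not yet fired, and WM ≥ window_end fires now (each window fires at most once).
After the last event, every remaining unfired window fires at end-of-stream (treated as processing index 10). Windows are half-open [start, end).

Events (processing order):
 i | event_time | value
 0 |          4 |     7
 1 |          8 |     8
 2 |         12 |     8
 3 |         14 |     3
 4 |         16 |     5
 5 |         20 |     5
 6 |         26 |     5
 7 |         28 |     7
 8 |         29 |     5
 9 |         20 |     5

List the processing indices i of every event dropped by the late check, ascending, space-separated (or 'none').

9

i=0 t=4 v=7: → [4,10); WM=2
i=1 t=8 v=8: → [4,14); WM=6
i=2 t=12 v=8: → [4,18); WM=10
i=3 t=14 v=3: → [4,20); WM=12
i=4 t=16 v=5: → [4,22); WM=14
i=5 t=20 v=5: → [4,26); WM=18
i=6 t=26 v=5: → [26,32); WM=24
i=7 t=28 v=7: → [26,34); WM=26
i=8 t=29 v=5: → [26,35); WM=27
i=9 t=20 v=5: DROP (t<27-4); WM=27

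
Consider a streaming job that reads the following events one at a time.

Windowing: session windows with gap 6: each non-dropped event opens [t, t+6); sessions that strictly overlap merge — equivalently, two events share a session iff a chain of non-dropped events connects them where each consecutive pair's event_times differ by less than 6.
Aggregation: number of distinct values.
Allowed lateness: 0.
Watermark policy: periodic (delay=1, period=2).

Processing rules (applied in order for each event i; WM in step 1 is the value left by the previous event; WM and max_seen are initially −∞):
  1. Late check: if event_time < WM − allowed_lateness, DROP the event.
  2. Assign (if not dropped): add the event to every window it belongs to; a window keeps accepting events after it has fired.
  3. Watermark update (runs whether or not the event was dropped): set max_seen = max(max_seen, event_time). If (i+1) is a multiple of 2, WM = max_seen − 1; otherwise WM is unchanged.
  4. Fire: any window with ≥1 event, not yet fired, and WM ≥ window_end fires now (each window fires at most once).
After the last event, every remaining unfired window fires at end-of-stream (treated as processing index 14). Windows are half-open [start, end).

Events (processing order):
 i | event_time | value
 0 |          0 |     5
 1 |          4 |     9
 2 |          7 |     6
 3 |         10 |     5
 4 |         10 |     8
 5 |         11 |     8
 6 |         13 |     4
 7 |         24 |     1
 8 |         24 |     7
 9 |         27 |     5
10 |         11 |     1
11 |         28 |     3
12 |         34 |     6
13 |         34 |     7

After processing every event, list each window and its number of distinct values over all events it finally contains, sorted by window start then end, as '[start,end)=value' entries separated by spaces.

[0,19)=5 [24,34)=4 [34,40)=2

i=0 t=0 v=5: → [0,6); WM=−∞
i=1 t=4 v=9: → [0,10); WM=3
i=2 t=7 v=6: → [0,13); WM=3
i=3 t=10 v=5: → [0,16); WM=9
i=4 t=10 v=8: → [0,16); WM=9
i=5 t=11 v=8: → [0,17); WM=10
i=6 t=13 v=4: → [0,19); WM=10
i=7 t=24 v=1: → [24,30); WM=23
i=8 t=24 v=7: → [24,30); WM=23
i=9 t=27 v=5: → [24,33); WM=26
i=10 t=11 v=1: DROP (t<26-0); WM=26
i=11 t=28 v=3: → [24,34); WM=27
i=12 t=34 v=6: → [34,40); WM=27
i=13 t=34 v=7: → [34,40); WM=33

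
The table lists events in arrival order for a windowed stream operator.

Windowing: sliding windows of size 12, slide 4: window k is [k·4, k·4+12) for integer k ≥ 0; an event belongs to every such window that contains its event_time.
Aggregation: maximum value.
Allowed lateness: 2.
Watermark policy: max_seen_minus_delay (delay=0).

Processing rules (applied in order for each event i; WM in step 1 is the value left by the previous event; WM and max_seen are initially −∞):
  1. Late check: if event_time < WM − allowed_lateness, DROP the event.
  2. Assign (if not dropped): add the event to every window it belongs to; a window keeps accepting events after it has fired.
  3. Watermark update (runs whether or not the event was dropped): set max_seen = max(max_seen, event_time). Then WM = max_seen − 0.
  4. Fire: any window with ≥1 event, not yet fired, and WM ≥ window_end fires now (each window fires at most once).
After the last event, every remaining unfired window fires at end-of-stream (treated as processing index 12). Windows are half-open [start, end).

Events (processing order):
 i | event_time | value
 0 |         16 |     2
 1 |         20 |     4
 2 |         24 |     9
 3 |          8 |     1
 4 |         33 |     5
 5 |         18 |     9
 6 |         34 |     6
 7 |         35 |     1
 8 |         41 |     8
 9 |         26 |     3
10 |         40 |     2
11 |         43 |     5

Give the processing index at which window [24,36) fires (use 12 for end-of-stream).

i=0 t=16 v=2: → [16,28),[12,24),[8,20); WM=16
i=1 t=20 v=4: → [20,32),[16,28),[12,24); WM=20; [8,20) fires=2
i=2 t=24 v=9: → [24,36),[20,32),[16,28); WM=24; [12,24) fires=4
i=3 t=8 v=1: DROP (t<24-2); WM=24
i=4 t=33 v=5: → [32,44),[28,40),[24,36); WM=33; [16,28) fires=9 [20,32) fires=9
i=5 t=18 v=9: DROP (t<33-2); WM=33
i=6 t=34 v=6: → [32,44),[28,40),[24,36); WM=34
i=7 t=35 v=1: → [32,44),[28,40),[24,36); WM=35
i=8 t=41 v=8: → [40,52),[36,48),[32,44); WM=41; [24,36) fires=9 [28,40) fires=6
i=9 t=26 v=3: DROP (t<41-2); WM=41
i=10 t=40 v=2: → [40,52),[36,48),[32,44); WM=41
i=11 t=43 v=5: → [40,52),[36,48),[32,44); WM=43

8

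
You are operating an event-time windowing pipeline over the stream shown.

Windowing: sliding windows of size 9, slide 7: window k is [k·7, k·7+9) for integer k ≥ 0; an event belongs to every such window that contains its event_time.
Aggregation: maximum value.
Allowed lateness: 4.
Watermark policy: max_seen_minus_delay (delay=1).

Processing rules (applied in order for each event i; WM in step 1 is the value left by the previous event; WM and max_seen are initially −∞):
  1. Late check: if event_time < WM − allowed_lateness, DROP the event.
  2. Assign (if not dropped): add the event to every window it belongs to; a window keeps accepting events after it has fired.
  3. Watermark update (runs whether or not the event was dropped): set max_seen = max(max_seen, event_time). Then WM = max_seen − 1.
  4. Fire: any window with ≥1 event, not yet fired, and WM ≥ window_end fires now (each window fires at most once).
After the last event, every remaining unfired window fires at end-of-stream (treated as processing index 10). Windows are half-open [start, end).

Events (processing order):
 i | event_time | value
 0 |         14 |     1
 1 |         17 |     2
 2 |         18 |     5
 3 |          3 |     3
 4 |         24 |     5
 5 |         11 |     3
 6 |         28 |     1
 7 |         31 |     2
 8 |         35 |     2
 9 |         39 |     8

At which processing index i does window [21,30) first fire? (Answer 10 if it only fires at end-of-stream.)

7

i=0 t=14 v=1: → [14,23),[7,16); WM=13
i=1 t=17 v=2: → [14,23); WM=16; [7,16) fires=1
i=2 t=18 v=5: → [14,23); WM=17
i=3 t=3 v=3: DROP (t<17-4); WM=17
i=4 t=24 v=5: → [21,30); WM=23; [14,23) fires=5
i=5 t=11 v=3: DROP (t<23-4); WM=23
i=6 t=28 v=1: → [28,37),[21,30); WM=27
i=7 t=31 v=2: → [28,37); WM=30; [21,30) fires=5
i=8 t=35 v=2: → [35,44),[28,37); WM=34
i=9 t=39 v=8: → [35,44); WM=38; [28,37) fires=2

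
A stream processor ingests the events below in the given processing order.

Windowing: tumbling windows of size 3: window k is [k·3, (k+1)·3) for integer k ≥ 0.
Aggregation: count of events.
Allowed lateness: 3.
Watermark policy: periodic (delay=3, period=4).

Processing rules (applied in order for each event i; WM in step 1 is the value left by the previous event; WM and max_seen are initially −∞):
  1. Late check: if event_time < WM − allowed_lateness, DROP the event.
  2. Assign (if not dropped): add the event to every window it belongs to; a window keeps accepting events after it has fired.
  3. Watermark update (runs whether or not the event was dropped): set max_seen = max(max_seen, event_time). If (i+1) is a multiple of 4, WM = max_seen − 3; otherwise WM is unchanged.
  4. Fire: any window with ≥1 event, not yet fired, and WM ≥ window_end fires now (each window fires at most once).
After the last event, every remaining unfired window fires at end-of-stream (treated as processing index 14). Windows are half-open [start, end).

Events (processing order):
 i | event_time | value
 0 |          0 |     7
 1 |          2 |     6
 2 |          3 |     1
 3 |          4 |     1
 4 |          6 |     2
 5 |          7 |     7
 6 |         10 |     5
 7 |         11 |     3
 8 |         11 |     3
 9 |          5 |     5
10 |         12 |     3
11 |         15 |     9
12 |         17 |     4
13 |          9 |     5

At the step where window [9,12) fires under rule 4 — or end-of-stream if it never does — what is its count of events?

i=0 t=0 v=7: → [0,3); WM=−∞
i=1 t=2 v=6: → [0,3); WM=−∞
i=2 t=3 v=1: → [3,6); WM=−∞
i=3 t=4 v=1: → [3,6); WM=1
i=4 t=6 v=2: → [6,9); WM=1
i=5 t=7 v=7: → [6,9); WM=1
i=6 t=10 v=5: → [9,12); WM=1
i=7 t=11 v=3: → [9,12); WM=8; [0,3) fires=2 [3,6) fires=2
i=8 t=11 v=3: → [9,12); WM=8
i=9 t=5 v=5: → [3,6); WM=8
i=10 t=12 v=3: → [12,15); WM=8
i=11 t=15 v=9: → [15,18); WM=12; [6,9) fires=2 [9,12) fires=3
i=12 t=17 v=4: → [15,18); WM=12
i=13 t=9 v=5: → [9,12); WM=12

3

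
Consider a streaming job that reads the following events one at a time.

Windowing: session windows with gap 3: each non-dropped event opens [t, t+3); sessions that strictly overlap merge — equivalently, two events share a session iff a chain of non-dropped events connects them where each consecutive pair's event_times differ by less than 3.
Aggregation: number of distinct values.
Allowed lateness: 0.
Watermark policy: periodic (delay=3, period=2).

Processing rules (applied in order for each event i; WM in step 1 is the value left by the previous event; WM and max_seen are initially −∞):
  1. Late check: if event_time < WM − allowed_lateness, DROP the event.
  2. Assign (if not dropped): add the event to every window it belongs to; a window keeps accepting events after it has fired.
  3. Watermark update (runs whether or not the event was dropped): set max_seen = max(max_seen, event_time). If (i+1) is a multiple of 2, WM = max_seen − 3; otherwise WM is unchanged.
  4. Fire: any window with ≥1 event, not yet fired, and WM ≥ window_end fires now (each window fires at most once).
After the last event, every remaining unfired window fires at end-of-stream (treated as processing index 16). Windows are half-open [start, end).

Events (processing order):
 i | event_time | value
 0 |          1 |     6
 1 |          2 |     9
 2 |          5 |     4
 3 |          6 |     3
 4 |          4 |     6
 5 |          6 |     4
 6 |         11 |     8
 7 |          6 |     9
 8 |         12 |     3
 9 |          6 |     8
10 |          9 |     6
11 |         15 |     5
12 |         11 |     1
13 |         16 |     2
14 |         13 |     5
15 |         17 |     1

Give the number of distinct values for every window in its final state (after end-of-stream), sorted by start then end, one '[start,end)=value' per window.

i=0 t=1 v=6: → [1,4); WM=−∞
i=1 t=2 v=9: → [1,5); WM=-1
i=2 t=5 v=4: → [5,8); WM=-1
i=3 t=6 v=3: → [5,9); WM=3
i=4 t=4 v=6: → [1,9); WM=3
i=5 t=6 v=4: → [1,9); WM=3
i=6 t=11 v=8: → [11,14); WM=3
i=7 t=6 v=9: → [1,9); WM=8
i=8 t=12 v=3: → [11,15); WM=8
i=9 t=6 v=8: DROP (t<8-0); WM=9
i=10 t=9 v=6: → [9,15); WM=9
i=11 t=15 v=5: → [15,18); WM=12
i=12 t=11 v=1: DROP (t<12-0); WM=12
i=13 t=16 v=2: → [15,19); WM=13
i=14 t=13 v=5: → [9,19); WM=13
i=15 t=17 v=1: → [9,20); WM=14

[1,9)=4 [9,20)=6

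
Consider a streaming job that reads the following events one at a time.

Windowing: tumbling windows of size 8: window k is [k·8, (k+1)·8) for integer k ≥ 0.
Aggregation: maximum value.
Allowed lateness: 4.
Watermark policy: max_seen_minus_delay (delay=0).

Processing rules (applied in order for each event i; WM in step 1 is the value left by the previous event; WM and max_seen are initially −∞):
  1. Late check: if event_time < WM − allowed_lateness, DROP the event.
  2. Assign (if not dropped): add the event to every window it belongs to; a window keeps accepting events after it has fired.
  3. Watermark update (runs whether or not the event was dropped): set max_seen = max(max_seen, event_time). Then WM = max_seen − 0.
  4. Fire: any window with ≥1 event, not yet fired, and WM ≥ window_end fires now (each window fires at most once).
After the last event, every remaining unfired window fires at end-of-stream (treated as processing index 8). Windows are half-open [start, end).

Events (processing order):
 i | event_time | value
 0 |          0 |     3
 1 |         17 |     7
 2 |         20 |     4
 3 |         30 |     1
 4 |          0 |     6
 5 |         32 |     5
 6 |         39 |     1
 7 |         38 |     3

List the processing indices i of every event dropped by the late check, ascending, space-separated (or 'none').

i=0 t=0 v=3: → [0,8); WM=0
i=1 t=17 v=7: → [16,24); WM=17; [0,8) fires=3
i=2 t=20 v=4: → [16,24); WM=20
i=3 t=30 v=1: → [24,32); WM=30; [16,24) fires=7
i=4 t=0 v=6: DROP (t<30-4); WM=30
i=5 t=32 v=5: → [32,40); WM=32; [24,32) fires=1
i=6 t=39 v=1: → [32,40); WM=39
i=7 t=38 v=3: → [32,40); WM=39

4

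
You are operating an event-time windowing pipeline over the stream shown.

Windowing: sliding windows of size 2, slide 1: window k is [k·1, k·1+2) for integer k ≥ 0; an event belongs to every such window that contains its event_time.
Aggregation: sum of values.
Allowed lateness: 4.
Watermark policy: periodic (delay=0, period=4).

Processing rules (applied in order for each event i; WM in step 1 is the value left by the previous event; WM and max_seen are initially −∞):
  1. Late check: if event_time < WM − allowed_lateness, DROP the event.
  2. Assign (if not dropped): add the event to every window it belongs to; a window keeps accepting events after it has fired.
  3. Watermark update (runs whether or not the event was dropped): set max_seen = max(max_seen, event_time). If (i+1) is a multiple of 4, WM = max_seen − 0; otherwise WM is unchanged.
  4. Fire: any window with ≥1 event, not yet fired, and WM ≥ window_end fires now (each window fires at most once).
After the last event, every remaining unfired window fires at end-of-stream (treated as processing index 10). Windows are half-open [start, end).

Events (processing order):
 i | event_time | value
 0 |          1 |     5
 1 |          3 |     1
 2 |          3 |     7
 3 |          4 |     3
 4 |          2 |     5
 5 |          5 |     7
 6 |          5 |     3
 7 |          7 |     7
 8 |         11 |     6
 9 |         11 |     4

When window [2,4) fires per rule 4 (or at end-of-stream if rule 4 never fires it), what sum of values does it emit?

8

i=0 t=1 v=5: → [1,3),[0,2); WM=−∞
i=1 t=3 v=1: → [3,5),[2,4); WM=−∞
i=2 t=3 v=7: → [3,5),[2,4); WM=−∞
i=3 t=4 v=3: → [4,6),[3,5); WM=4; [0,2) fires=5 [1,3) fires=5 [2,4) fires=8
i=4 t=2 v=5: → [2,4),[1,3); WM=4
i=5 t=5 v=7: → [5,7),[4,6); WM=4
i=6 t=5 v=3: → [5,7),[4,6); WM=4
i=7 t=7 v=7: → [7,9),[6,8); WM=7; [3,5) fires=11 [4,6) fires=13 [5,7) fires=10
i=8 t=11 v=6: → [11,13),[10,12); WM=7
i=9 t=11 v=4: → [11,13),[10,12); WM=7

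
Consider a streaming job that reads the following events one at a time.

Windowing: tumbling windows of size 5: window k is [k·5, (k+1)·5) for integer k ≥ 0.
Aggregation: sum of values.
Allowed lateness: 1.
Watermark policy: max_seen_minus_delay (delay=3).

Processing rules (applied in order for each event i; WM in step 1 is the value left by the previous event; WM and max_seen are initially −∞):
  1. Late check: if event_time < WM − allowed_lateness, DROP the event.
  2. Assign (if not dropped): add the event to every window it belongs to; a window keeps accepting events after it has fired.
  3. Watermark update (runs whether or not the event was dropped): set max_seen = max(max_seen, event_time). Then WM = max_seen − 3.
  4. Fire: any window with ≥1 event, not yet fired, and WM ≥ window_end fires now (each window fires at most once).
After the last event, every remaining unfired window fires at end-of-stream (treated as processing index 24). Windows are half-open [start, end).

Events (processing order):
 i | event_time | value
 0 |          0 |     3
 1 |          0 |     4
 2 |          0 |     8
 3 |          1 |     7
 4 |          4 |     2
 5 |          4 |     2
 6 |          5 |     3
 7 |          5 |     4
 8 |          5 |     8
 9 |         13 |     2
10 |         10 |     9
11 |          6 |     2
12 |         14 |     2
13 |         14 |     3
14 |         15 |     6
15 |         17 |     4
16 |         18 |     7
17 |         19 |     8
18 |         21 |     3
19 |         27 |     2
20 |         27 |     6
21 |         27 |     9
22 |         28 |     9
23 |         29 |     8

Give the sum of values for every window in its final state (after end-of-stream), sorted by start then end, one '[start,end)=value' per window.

i=0 t=0 v=3: → [0,5); WM=-3
i=1 t=0 v=4: → [0,5); WM=-3
i=2 t=0 v=8: → [0,5); WM=-3
i=3 t=1 v=7: → [0,5); WM=-2
i=4 t=4 v=2: → [0,5); WM=1
i=5 t=4 v=2: → [0,5); WM=1
i=6 t=5 v=3: → [5,10); WM=2
i=7 t=5 v=4: → [5,10); WM=2
i=8 t=5 v=8: → [5,10); WM=2
i=9 t=13 v=2: → [10,15); WM=10; [0,5) fires=26 [5,10) fires=15
i=10 t=10 v=9: → [10,15); WM=10
i=11 t=6 v=2: DROP (t<10-1); WM=10
i=12 t=14 v=2: → [10,15); WM=11
i=13 t=14 v=3: → [10,15); WM=11
i=14 t=15 v=6: → [15,20); WM=12
i=15 t=17 v=4: → [15,20); WM=14
i=16 t=18 v=7: → [15,20); WM=15; [10,15) fires=16
i=17 t=19 v=8: → [15,20); WM=16
i=18 t=21 v=3: → [20,25); WM=18
i=19 t=27 v=2: → [25,30); WM=24; [15,20) fires=25
i=20 t=27 v=6: → [25,30); WM=24
i=21 t=27 v=9: → [25,30); WM=24
i=22 t=28 v=9: → [25,30); WM=25; [20,25) fires=3
i=23 t=29 v=8: → [25,30); WM=26

[0,5)=26 [5,10)=15 [10,15)=16 [15,20)=25 [20,25)=3 [25,30)=34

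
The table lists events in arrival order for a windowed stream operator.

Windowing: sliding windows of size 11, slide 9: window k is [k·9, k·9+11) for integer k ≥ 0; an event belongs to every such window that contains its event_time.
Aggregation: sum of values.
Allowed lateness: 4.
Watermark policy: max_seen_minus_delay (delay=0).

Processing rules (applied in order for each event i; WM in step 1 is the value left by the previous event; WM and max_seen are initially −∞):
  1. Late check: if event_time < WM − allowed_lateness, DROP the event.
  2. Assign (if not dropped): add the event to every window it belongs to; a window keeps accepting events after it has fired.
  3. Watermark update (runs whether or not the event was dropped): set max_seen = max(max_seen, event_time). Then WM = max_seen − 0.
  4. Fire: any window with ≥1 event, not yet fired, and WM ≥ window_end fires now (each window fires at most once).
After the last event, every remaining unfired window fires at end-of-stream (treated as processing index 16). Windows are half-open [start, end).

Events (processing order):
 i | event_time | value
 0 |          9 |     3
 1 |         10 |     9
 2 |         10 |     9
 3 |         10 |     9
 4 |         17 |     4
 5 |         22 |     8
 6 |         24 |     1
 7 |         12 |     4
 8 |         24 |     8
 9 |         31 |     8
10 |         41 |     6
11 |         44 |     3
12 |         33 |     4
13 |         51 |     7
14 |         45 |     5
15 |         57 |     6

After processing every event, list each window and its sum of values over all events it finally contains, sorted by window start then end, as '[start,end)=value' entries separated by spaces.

[0,11)=30 [9,20)=34 [18,29)=17 [27,38)=8 [36,47)=9 [45,56)=7 [54,65)=6

i=0 t=9 v=3: → [9,20),[0,11); WM=9
i=1 t=10 v=9: → [9,20),[0,11); WM=10
i=2 t=10 v=9: → [9,20),[0,11); WM=10
i=3 t=10 v=9: → [9,20),[0,11); WM=10
i=4 t=17 v=4: → [9,20); WM=17; [0,11) fires=30
i=5 t=22 v=8: → [18,29); WM=22; [9,20) fires=34
i=6 t=24 v=1: → [18,29); WM=24
i=7 t=12 v=4: DROP (t<24-4); WM=24
i=8 t=24 v=8: → [18,29); WM=24
i=9 t=31 v=8: → [27,38); WM=31; [18,29) fires=17
i=10 t=41 v=6: → [36,47); WM=41; [27,38) fires=8
i=11 t=44 v=3: → [36,47); WM=44
i=12 t=33 v=4: DROP (t<44-4); WM=44
i=13 t=51 v=7: → [45,56); WM=51; [36,47) fires=9
i=14 t=45 v=5: DROP (t<51-4); WM=51
i=15 t=57 v=6: → [54,65); WM=57; [45,56) fires=7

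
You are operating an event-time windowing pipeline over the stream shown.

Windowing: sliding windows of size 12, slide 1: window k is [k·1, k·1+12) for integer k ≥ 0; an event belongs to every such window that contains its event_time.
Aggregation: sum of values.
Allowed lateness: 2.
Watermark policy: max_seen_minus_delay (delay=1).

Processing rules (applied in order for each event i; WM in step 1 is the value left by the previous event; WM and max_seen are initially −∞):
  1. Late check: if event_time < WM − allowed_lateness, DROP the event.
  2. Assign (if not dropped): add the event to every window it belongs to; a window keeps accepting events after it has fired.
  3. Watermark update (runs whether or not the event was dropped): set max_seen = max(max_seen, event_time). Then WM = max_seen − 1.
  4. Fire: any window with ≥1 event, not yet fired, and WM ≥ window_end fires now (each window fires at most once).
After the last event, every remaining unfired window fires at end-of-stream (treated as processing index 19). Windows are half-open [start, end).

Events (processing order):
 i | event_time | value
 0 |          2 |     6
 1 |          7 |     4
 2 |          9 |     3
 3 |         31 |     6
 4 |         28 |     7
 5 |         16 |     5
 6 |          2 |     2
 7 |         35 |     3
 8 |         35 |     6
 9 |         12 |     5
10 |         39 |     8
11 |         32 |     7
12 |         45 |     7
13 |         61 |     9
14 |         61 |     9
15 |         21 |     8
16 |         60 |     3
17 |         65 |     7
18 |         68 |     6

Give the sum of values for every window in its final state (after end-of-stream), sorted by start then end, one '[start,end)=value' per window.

i=0 t=2 v=6: → [2,14),[1,13),[0,12); WM=1
i=1 t=7 v=4: → [7,19),[6,18),[5,17),[4,16),[3,15),[2,14),[1,13),[0,12); WM=6
i=2 t=9 v=3: → [9,21),[8,20),[7,19),[6,18),[5,17),[4,16),[3,15),[2,14),[1,13),[0,12); WM=8
i=3 t=31 v=6: → [31,43),[30,42),[29,41),[28,40),[27,39),[26,38),[25,37),[24,36),[23,35),[22,34),[21,33),[20,32); WM=30; [0,12) fires=13 [1,13) fires=13 [2,14) fires=13 [3,15) fires=7 [4,16) fires=7 [5,17) fires=7 [6,18) fires=7 [7,19) fires=7 [8,20) fires=3 [9,21) fires=3
i=4 t=28 v=7: → [28,40),[27,39),[26,38),[25,37),[24,36),[23,35),[22,34),[21,33),[20,32),[19,31),[18,30),[17,29); WM=30; [17,29) fires=7 [18,30) fires=7
i=5 t=16 v=5: DROP (t<30-2); WM=30
i=6 t=2 v=2: DROP (t<30-2); WM=30
i=7 t=35 v=3: → [35,47),[34,46),[33,45),[32,44),[31,43),[30,42),[29,41),[28,40),[27,39),[26,38),[25,37),[24,36); WM=34; [19,31) fires=7 [20,32) fires=13 [21,33) fires=13 [22,34) fires=13
i=8 t=35 v=6: → [35,47),[34,46),[33,45),[32,44),[31,43),[30,42),[29,41),[28,40),[27,39),[26,38),[25,37),[24,36); WM=34
i=9 t=12 v=5: DROP (t<34-2); WM=34
i=10 t=39 v=8: → [39,51),[38,50),[37,49),[36,48),[35,47),[34,46),[33,45),[32,44),[31,43),[30,42),[29,41),[28,40); WM=38; [23,35) fires=13 [24,36) fires=22 [25,37) fires=22 [26,38) fires=22
i=11 t=32 v=7: DROP (t<38-2); WM=38
i=12 t=45 v=7: → [45,57),[44,56),[43,55),[42,54),[41,53),[40,52),[39,51),[38,50),[37,49),[36,48),[35,47),[34,46); WM=44; [27,39) fires=22 [28,40) fires=30 [29,41) fires=23 [30,42) fires=23 [31,43) fires=23 [32,44) fires=17
i=13 t=61 v=9: → [61,73),[60,72),[59,71),[58,70),[57,69),[56,68),[55,67),[54,66),[53,65),[52,64),[51,63),[50,62); WM=60; [33,45) fires=17 [34,46) fires=24 [35,47) fires=24 [36,48) fires=15 [37,49) fires=15 [38,50) fires=15 [39,51) fires=15 [40,52) fires=7 [41,53) fires=7 [42,54) fires=7 [43,55) fires=7 [44,56) fires=7 [45,57) fires=7
i=14 t=61 v=9: → [61,73),[60,72),[59,71),[58,70),[57,69),[56,68),[55,67),[54,66),[53,65),[52,64),[51,63),[50,62); WM=60
i=15 t=21 v=8: DROP (t<60-2); WM=60
i=16 t=60 v=3: → [60,72),[59,71),[58,70),[57,69),[56,68),[55,67),[54,66),[53,65),[52,64),[51,63),[50,62),[49,61); WM=60
i=17 t=65 v=7: → [65,77),[64,76),[63,75),[62,74),[61,73),[60,72),[59,71),[58,70),[57,69),[56,68),[55,67),[54,66); WM=64; [49,61) fires=3 [50,62) fires=21 [51,63) fires=21 [52,64) fires=21
i=18 t=68 v=6: → [68,80),[67,79),[66,78),[65,77),[64,76),[63,75),[62,74),[61,73),[60,72),[59,71),[58,70),[57,69); WM=67; [53,65) fires=21 [54,66) fires=28 [55,67) fires=28

[0,12)=13 [1,13)=13 [2,14)=13 [3,15)=7 [4,16)=7 [5,17)=7 [6,18)=7 [7,19)=7 [8,20)=3 [9,21)=3 [17,29)=7 [18,30)=7 [19,31)=7 [20,32)=13 [21,33)=13 [22,34)=13 [23,35)=13 [24,36)=22 [25,37)=22 [26,38)=22 [27,39)=22 [28,40)=30 [29,41)=23 [30,42)=23 [31,43)=23 [32,44)=17 [33,45)=17 [34,46)=24 [35,47)=24 [36,48)=15 [37,49)=15 [38,50)=15 [39,51)=15 [40,52)=7 [41,53)=7 [42,54)=7 [43,55)=7 [44,56)=7 [45,57)=7 [49,61)=3 [50,62)=21 [51,63)=21 [52,64)=21 [53,65)=21 [54,66)=28 [55,67)=28 [56,68)=28 [57,69)=34 [58,70)=34 [59,71)=34 [60,72)=34 [61,73)=31 [62,74)=13 [63,75)=13 [64,76)=13 [65,77)=13 [66,78)=6 [67,79)=6 [68,80)=6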